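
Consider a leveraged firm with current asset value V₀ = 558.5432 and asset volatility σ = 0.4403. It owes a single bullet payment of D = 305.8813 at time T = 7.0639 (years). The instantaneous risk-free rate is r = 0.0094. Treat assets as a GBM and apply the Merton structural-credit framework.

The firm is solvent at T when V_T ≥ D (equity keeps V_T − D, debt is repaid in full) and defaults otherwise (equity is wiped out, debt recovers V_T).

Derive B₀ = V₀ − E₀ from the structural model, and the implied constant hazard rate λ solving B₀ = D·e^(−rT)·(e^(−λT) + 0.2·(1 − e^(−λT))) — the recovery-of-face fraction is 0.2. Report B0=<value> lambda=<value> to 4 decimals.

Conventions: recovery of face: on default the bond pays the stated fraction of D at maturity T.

Apply the equity-as-call identities (strike 305.8813, horizon 7.0639 years):
d₁ = [ln(V₀/D) + (r + σ²/2)T] / (σ√T)
   = [ln(558.5432/305.8813) + (0.0094 + 0.5·0.4403²)·7.0639] / (0.4403·√7.0639)
   = [0.602135 + 0.751119] / 1.170229 = 1.156401
d₂ = d₁ − σ√T = 1.156401 − 1.170229 = -0.013829
N(d₁) = 0.876241,  N(d₂) = 0.494483,  e^(−rT) = 0.935756
E₀ = V₀·N(d₁) − D·e^(−rT)·N(d₂)
   = 558.5432·0.876241 − 305.8813·0.935756·0.494483 = 347.882563
B₀ = V₀ − E₀ = 558.5432 − 347.882563 = 210.660637
e^(−λT) = (B₀·e^(rT)/D − 0.2)/(1 − 0.2) = (210.6606·1.068655/305.8813 − 0.2)/0.8 = 0.66997885
λ = −ln(0.66997885)/7.0639 = 0.056698

B0=210.6606 lambda=0.0567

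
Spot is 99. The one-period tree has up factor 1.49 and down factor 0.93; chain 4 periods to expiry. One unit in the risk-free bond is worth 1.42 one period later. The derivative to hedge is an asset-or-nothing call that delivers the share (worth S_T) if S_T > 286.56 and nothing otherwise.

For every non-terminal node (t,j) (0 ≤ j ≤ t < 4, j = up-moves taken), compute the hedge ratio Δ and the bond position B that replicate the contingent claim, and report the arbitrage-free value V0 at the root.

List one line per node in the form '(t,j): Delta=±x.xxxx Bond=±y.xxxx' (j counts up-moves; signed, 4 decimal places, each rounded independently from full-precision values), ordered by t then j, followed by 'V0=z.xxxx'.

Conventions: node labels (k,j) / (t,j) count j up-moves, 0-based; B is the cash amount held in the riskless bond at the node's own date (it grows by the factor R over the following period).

(0,0): Delta=1.3248 Bond=-35.7163
(1,0): Delta=2.2429 Bond=-135.2455
(1,1): Delta=1.2430 Bond=-38.6416
(2,0): Delta=0.0000 Bond=0.0000
(2,1): Delta=2.4429 Bond=-219.4842
(2,2): Delta=1.1360 Bond=-31.3549
(3,0): Delta=0.0000 Bond=0.0000
(3,1): Delta=0.0000 Bond=0.0000
(3,2): Delta=2.6607 Bond=-356.1915
(3,3): Delta=1.0000 Bond=0.0000
V0=95.4402

The replicating-portfolio and risk-neutral prices coincide; use p* = (1.42−0.93)/(1.49−0.93) = 0.8750 for the latter.
Expiry values: V(4,0)=0.0000, V(4,1)=0.0000, V(4,2)=0.0000, V(4,3)=304.5629, V(4,4)=487.9556
(3,0): S=79.6313. Δ = (V_up−V_dn)/(S_up−S_dn) = (0.0000−0.0000)/(118.6507−74.0571) = 0.0000. V = [p*·0.0000 + (1−p*)·0.0000]/1.42 = 0.0000. B = V − Δ·S = 0.0000.
(3,1): S=127.5814. Δ = (V_up−V_dn)/(S_up−S_dn) = (0.0000−0.0000)/(190.0963−118.6507) = 0.0000. V = [p*·0.0000 + (1−p*)·0.0000]/1.42 = 0.0000. B = V − Δ·S = 0.0000.
(3,2): S=204.4046. Δ = (V_up−V_dn)/(S_up−S_dn) = (304.5629−0.0000)/(304.5629−190.0963) = 2.6607. V = [p*·304.5629 + (1−p*)·0.0000]/1.42 = 187.6708. B = V − Δ·S = -356.1915.
(3,3): S=327.4870. Δ = (V_up−V_dn)/(S_up−S_dn) = (487.9556−304.5629)/(487.9556−304.5629) = 1.0000. V = [p*·487.9556 + (1−p*)·304.5629]/1.42 = 327.4870. B = V − Δ·S = 0.0000.
(2,0): S=85.6251. Δ = (V_up−V_dn)/(S_up−S_dn) = (0.0000−0.0000)/(127.5814−79.6313) = 0.0000. V = [p*·0.0000 + (1−p*)·0.0000]/1.42 = 0.0000. B = V − Δ·S = 0.0000.
(2,1): S=137.1843. Δ = (V_up−V_dn)/(S_up−S_dn) = (187.6708−0.0000)/(204.4046−127.5814) = 2.4429. V = [p*·187.6708 + (1−p*)·0.0000]/1.42 = 115.6422. B = V − Δ·S = -219.4842.
(2,2): S=219.7899. Δ = (V_up−V_dn)/(S_up−S_dn) = (327.4870−187.6708)/(327.4870−204.4046) = 1.1360. V = [p*·327.4870 + (1−p*)·187.6708]/1.42 = 218.3169. B = V − Δ·S = -31.3549.
(1,0): S=92.0700. Δ = (V_up−V_dn)/(S_up−S_dn) = (115.6422−0.0000)/(137.1843−85.6251) = 2.2429. V = [p*·115.6422 + (1−p*)·0.0000]/1.42 = 71.2584. B = V − Δ·S = -135.2455.
(1,1): S=147.5100. Δ = (V_up−V_dn)/(S_up−S_dn) = (218.3169−115.6422)/(219.7899−137.1843) = 1.2430. V = [p*·218.3169 + (1−p*)·115.6422]/1.42 = 144.7060. B = V − Δ·S = -38.6416.
(0,0): S=99.0000. Δ = (V_up−V_dn)/(S_up−S_dn) = (144.7060−71.2584)/(147.5100−92.0700) = 1.3248. V = [p*·144.7060 + (1−p*)·71.2584]/1.42 = 95.4402. B = V − Δ·S = -35.7163.
As a check, the time-0 holding Δ(0,0)·S0 + B(0,0) comes to 95.4402 — exactly V0.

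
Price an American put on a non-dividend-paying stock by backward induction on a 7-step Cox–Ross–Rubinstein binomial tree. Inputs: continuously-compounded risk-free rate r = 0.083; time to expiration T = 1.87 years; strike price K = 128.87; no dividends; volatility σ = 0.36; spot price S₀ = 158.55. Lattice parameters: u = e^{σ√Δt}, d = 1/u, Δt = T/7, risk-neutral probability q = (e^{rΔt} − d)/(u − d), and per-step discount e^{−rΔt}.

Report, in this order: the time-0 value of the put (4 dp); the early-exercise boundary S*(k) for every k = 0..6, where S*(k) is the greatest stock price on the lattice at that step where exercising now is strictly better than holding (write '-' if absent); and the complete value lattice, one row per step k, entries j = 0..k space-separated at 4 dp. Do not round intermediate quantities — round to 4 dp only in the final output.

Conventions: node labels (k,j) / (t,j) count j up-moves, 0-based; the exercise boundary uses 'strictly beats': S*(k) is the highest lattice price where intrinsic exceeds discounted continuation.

Δt=0.26714  u=1.20451  d=0.83022  q=0.51352  discount=0.97807
step 7 (expiry): payoffs max(K−S,0) = 85.7673 66.3351 38.1423 0.0000 0.0000 0.0000 0.0000 0.0000
step 6: (k=6,j=0): S=51.9175, K−S=76.9525, hold=74.1266 ⇒ V=76.9525 exercise | (k=6,j=1): S=75.3236, K−S=53.5464, hold=50.7204 ⇒ V=53.5464 exercise | (k=6,j=2): S=109.2820, K−S=19.5880, hold=18.1486 ⇒ V=19.5880 exercise | (k=6,j=3): S=158.5500, K−S=0.0000, hold=0.0000 ⇒ V=0.0000 continue | (k=6,j=4): S=230.0297, K−S=0.0000, hold=0.0000 ⇒ V=0.0000 continue | (k=6,j=5): S=333.7347, K−S=0.0000, hold=0.0000 ⇒ V=0.0000 continue | (k=6,j=6): S=484.1935, K−S=0.0000, hold=0.0000 ⇒ V=0.0000 continue  boundary S*=109.2820
step 5: (k=5,j=0): S=62.5349, K−S=66.3351, hold=63.5092 ⇒ V=66.3351 exercise | (k=5,j=1): S=90.7277, K−S=38.1423, hold=35.3163 ⇒ V=38.1423 exercise | (k=5,j=2): S=131.6308, K−S=0.0000, hold=9.3202 ⇒ V=9.3202 continue | (k=5,j=3): S=190.9743, K−S=0.0000, hold=0.0000 ⇒ V=0.0000 continue | (k=5,j=4): S=277.0720, K−S=0.0000, hold=0.0000 ⇒ V=0.0000 continue | (k=5,j=5): S=401.9853, K−S=0.0000, hold=0.0000 ⇒ V=0.0000 continue  boundary S*=90.7277
step 4: (k=4,j=0): S=75.3236, K−S=53.5464, hold=50.7204 ⇒ V=53.5464 exercise | (k=4,j=1): S=109.2820, K−S=19.5880, hold=22.8298 ⇒ V=22.8298 continue | (k=4,j=2): S=158.5500, K−S=0.0000, hold=4.4347 ⇒ V=4.4347 continue | (k=4,j=3): S=230.0297, K−S=0.0000, hold=0.0000 ⇒ V=0.0000 continue | (k=4,j=4): S=333.7347, K−S=0.0000, hold=0.0000 ⇒ V=0.0000 continue  boundary S*=75.3236
step 3: (k=3,j=0): S=90.7277, K−S=38.1423, hold=36.9446 ⇒ V=38.1423 exercise | (k=3,j=1): S=131.6308, K−S=0.0000, hold=13.0901 ⇒ V=13.0901 continue | (k=3,j=2): S=190.9743, K−S=0.0000, hold=2.1101 ⇒ V=2.1101 continue | (k=3,j=3): S=277.0720, K−S=0.0000, hold=0.0000 ⇒ V=0.0000 continue  boundary S*=90.7277
step 2: (k=2,j=0): S=109.2820, K−S=19.5880, hold=24.7232 ⇒ V=24.7232 continue | (k=2,j=1): S=158.5500, K−S=0.0000, hold=7.2883 ⇒ V=7.2883 continue | (k=2,j=2): S=230.0297, K−S=0.0000, hold=1.0040 ⇒ V=1.0040 continue  boundary S*=-
step 1: (k=1,j=0): S=131.6308, K−S=0.0000, hold=15.4242 ⇒ V=15.4242 continue | (k=1,j=1): S=190.9743, K−S=0.0000, hold=3.9721 ⇒ V=3.9721 continue  boundary S*=-
step 0: (k=0,j=0): S=158.5500, K−S=0.0000, hold=9.3341 ⇒ V=9.3341 continue  boundary S*=-

price = 9.3341
boundary = - - - 90.7277 75.3236 90.7277 109.2820
tree:
9.3341
15.4242 3.9721
24.7232 7.2883 1.0040
38.1423 13.0901 2.1101 0.0000
53.5464 22.8298 4.4347 0.0000 0.0000
66.3351 38.1423 9.3202 0.0000 0.0000 0.0000
76.9525 53.5464 19.5880 0.0000 0.0000 0.0000 0.0000
85.7673 66.3351 38.1423 0.0000 0.0000 0.0000 0.0000 0.0000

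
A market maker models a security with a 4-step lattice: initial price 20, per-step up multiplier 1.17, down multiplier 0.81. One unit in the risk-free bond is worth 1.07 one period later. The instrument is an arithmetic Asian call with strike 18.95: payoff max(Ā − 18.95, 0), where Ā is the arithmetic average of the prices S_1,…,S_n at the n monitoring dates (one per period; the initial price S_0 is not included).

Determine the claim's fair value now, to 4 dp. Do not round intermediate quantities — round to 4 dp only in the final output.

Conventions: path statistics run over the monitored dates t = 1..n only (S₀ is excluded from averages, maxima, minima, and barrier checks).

Under the martingale measure an up-move has probability p* = 0.7222; value the claim as the probability-weighted average of per-path payoffs, discounted 4 periods at R = 1.07.
Enumerate all 2^4 = 16 price paths (U = up ×1.17, D = down ×0.81); each path with k up-moves has probability p*^k·(1−p*)^(4−k).
DDDD: Ā=12.1400, payoff=0.0000, prob=0.005954
UDDD: Ā=17.5356, payoff=0.0000, prob=0.015480
DUDD: Ā=15.7356, payoff=0.0000, prob=0.015480
UUDD: Ā=22.7292, payoff=3.7792, prob=0.040247
DDUD: Ā=14.2776, payoff=0.0000, prob=0.015480
UDUD: Ā=20.6232, payoff=1.6732, prob=0.040247
DUUD: Ā=18.8232, payoff=0.0000, prob=0.040247
UUUD: Ā=27.1891, payoff=8.2391, prob=0.104643
DDDU: Ā=13.0966, payoff=0.0000, prob=0.015480
UDDU: Ā=18.9174, payoff=0.0000, prob=0.040247
DUDU: Ā=17.1174, payoff=0.0000, prob=0.040247
UUDU: Ā=24.7251, payoff=5.7751, prob=0.104643
DDUU: Ā=15.6594, payoff=0.0000, prob=0.040247
UDUU: Ā=22.6191, payoff=3.6691, prob=0.104643
DUUU: Ā=20.8191, payoff=1.8691, prob=0.104643
UUUU: Ā=30.0720, payoff=11.1220, prob=0.272072
Price = Σ prob·payoff / R^4 = 5.291442 / 1.310796 = 4.0368

price = 4.0368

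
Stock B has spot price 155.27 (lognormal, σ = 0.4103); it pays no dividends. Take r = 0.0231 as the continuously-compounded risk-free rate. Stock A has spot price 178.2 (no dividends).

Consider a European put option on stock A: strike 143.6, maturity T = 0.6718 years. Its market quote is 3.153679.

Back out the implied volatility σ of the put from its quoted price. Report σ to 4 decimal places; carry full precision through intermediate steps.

At σ = 0.2857 the Black–Scholes value reproduces the quote:
σ√T = 0.2857·√0.6718 = 0.234169
d₁ = (ln(S/K) + (r+σ²/2)T) / (σ√T) = (ln(178.2/143.6) + (0.0231+0.2857²/2)·0.6718) / 0.234169 = (0.215875 + 0.042936) / 0.234169 = 1.105230
d₂ = d₁ − σ√T = 1.105230 − 0.234169 = 0.871061
e^{−rT} = 0.984601
N(−d₁) = 0.134530,  N(−d₂) = 0.191861
V = K·e^{−rT}·N(−d₂) − S·N(−d₁) = 27.126920 − 23.973241 = 3.153679 (the observed quote) — the price is monotone increasing in volatility, hence this σ is the only solution

sigma = 0.2857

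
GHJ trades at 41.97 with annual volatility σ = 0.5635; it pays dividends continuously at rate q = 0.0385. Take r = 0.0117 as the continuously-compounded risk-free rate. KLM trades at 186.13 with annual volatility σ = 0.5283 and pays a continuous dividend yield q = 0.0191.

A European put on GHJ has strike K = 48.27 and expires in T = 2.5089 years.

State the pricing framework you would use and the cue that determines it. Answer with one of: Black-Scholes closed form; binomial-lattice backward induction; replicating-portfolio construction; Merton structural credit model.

framework: Black-Scholes closed form

Key observation: a European-exercise option on GHJ struck at 48.27 — a GBM underlying with constant parameters — admits an analytic price: the data contain no early exercise, no discrete tree, no debt structure.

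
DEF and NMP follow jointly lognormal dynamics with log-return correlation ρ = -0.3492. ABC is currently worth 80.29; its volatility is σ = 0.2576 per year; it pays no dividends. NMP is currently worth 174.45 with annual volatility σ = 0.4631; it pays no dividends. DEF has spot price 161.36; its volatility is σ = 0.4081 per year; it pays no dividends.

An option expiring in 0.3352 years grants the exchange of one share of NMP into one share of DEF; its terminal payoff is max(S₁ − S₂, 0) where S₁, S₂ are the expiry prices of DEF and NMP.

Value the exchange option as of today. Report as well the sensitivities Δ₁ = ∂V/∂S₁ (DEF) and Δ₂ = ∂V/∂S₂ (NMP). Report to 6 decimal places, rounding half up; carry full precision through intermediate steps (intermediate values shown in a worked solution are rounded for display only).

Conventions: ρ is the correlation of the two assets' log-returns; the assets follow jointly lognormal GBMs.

σ_eff = √(σ₁² + σ₂² − 2ρσ₁σ₂) = √(0.4081² + 0.4631² − 2·-0.3492·0.4081·0.4631) = 0.716239
d₁ = (ln(S₁/S₂) + (q₂ − q₁ + σ_eff²/2)T) / (σ_eff√T) = (ln(161.36/174.45) + (0.0 − 0.0 + 0.256499)·0.3352) / 0.414677 = 0.019240
d₂ = d₁ − σ_eff√T = 0.019240 − 0.414677 = -0.395437
N(d₁) = 0.507675,  N(d₂) = 0.346260
V = S₁·e^{−q₁T}·N(d₁) − S₂·e^{−q₂T}·N(d₂) = 81.918452 − 60.405068 = 21.513383
Key observation: pricing in NMP-units makes this a unit-strike call on the ratio S₁/S₂ — the risk-free rate cancels and cannot affect the value.
Δ₁ = e^{−q₁T}·N(d₁) = 0.507675;  Δ₂ = −e^{−q₂T}·N(d₂) = -0.346260

exchange price = 21.513383
Δ1 = 0.507675
Δ2 = -0.346260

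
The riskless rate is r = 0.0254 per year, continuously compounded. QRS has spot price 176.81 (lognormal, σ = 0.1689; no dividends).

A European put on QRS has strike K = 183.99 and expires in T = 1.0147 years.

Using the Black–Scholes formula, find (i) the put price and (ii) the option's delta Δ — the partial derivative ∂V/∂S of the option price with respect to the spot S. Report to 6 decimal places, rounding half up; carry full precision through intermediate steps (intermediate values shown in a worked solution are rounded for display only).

price = 13.361381
Δ = -0.498966

σ√T = 0.1689·√1.0147 = 0.170137
d₁ = (ln(S/K) + (r+σ²/2)T) / (σ√T) = (ln(176.81/183.99) + (0.0254+0.1689²/2)·1.0147) / 0.170137 = (-0.039806 + 0.040247) / 0.170137 = 0.002592
d₂ = d₁ − σ√T = 0.002592 − 0.170137 = -0.167545
e^{−rT} = 0.974556
N(−d₁) = 0.498966,  N(−d₂) = 0.566529
Put price V = K·e^{−rT}·N(−d₂) − S·N(−d₁) = 101.583563 − 88.222182 = 13.361381
Δ = −N(−d₁) = -0.498966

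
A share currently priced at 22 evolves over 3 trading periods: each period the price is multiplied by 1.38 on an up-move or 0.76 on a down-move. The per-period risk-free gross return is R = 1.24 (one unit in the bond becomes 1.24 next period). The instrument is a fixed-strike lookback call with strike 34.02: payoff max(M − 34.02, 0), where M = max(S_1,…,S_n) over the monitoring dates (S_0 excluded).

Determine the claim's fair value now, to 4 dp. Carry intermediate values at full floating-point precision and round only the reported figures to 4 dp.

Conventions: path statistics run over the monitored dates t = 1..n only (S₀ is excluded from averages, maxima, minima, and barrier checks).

Risk-neutral up-probability p* = (R−d)/(u−d) = (1.24−0.76)/(1.38−0.76) = 0.7742; the claim prices as the p*-weighted sum of path payoffs discounted by R^3.
Enumerate all 2^3 = 8 price paths (U = up ×1.38, D = down ×0.76); each path with k up-moves has probability p*^k·(1−p*)^(3−k).
DDD: M=16.7200, payoff=0.0000, prob=0.011514
UDD: M=30.3600, payoff=0.0000, prob=0.039475
DUD: M=23.0736, payoff=0.0000, prob=0.039475
UUD: M=41.8968, payoff=7.8768, prob=0.135343
DDU: M=17.5359, payoff=0.0000, prob=0.039475
UDU: M=31.8416, payoff=0.0000, prob=0.135343
DUU: M=31.8416, payoff=0.0000, prob=0.135343
UUU: M=57.8176, payoff=23.7976, prob=0.464033
Price = Σ prob·payoff / R^3 = 12.108927 / 1.906624 = 6.3510

price = 6.3510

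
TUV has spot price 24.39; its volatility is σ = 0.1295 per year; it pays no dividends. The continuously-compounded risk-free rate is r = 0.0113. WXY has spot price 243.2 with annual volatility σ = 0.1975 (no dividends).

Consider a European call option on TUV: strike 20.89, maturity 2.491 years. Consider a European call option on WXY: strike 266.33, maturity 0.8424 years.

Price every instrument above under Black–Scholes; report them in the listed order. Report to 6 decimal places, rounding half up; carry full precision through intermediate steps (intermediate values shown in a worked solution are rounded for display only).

price(TUV call K=20.89) = 4.538908
price(WXY call K=266.33) = 9.810250

[TUV call K=20.89]
σ√T = 0.1295·√2.491 = 0.204389
d₁ = (ln(S/K) + (r+σ²/2)T) / (σ√T) = (ln(24.39/20.89) + (0.0113+0.1295²/2)·2.491) / 0.204389 = (0.154903 + 0.049036) / 0.204389 = 0.997797
d₂ = d₁ − σ√T = 0.997797 − 0.204389 = 0.793408
e^{−rT} = 0.972244
N(d₁) = 0.840811,  N(d₂) = 0.786230
price = S·N(d₁) − K·e^{−rT}·N(d₂) = 20.507382 − 15.968473 = 4.538908
[WXY call K=266.33]
σ√T = 0.1975·√0.8424 = 0.181270
d₁ = (ln(S/K) + (r+σ²/2)T) / (σ√T) = (ln(243.2/266.33) + (0.0113+0.1975²/2)·0.8424) / 0.181270 = (-0.090852 + 0.025949) / 0.181270 = -0.358048
d₂ = d₁ − σ√T = -0.358048 − 0.181270 = -0.539318
e^{−rT} = 0.990526
N(d₁) = 0.360154,  N(d₂) = 0.294834
price = S·N(d₁) − K·e^{−rT}·N(d₂) = 87.589366 − 77.779116 = 9.810250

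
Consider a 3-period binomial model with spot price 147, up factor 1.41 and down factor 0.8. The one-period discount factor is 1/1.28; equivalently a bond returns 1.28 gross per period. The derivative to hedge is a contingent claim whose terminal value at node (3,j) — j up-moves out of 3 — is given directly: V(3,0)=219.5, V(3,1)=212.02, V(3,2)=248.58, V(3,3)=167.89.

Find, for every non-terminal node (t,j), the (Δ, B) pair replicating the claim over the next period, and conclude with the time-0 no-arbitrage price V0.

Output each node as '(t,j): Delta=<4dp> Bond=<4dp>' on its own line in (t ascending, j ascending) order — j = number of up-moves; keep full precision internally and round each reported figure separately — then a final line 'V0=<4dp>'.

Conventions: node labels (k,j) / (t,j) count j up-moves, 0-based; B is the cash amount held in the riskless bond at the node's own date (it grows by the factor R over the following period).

(0,0): Delta=-0.2589 Bond=135.8442
(1,0): Delta=0.2959 Bond=108.6276
(1,1): Delta=-0.3442 Bond=191.5532
(2,0): Delta=-0.1303 Bond=179.1483
(2,1): Delta=0.3615 Bond=128.1816
(2,2): Delta=-0.4526 Bond=276.8773
V0=97.7822

Risk-neutral probability p* = (R−d)/(u−d) = (1.28−0.8)/(1.41−0.8) = 0.7869.
Expiry values: V(3,0)=219.5000, V(3,1)=212.0200, V(3,2)=248.5800, V(3,3)=167.8900
  t=2,j=0: stock 94.0800 → up 132.6528 (V=212.0200), down 75.2640 (V=219.5000). Price 166.8860; hedge Δ=-0.1303, bond B=179.1483.
  t=2,j=1: stock 165.8160 → up 233.8006 (V=248.5800), down 132.6528 (V=212.0200). Price 188.1160; hedge Δ=0.3615, bond B=128.1816.
  t=2,j=2: stock 292.2507 → up 412.0735 (V=167.8900), down 233.8006 (V=248.5800). Price 144.5986; hedge Δ=-0.4526, bond B=276.8773.
  t=1,j=0: stock 117.6000 → up 165.8160 (V=188.1160), down 94.0800 (V=166.8860). Price 143.4309; hedge Δ=0.2959, bond B=108.6276.
  t=1,j=1: stock 207.2700 → up 292.2507 (V=144.5986), down 165.8160 (V=188.1160). Price 120.2131; hedge Δ=-0.3442, bond B=191.5532.
  t=0,j=0: stock 147.0000 → up 207.2700 (V=120.2131), down 117.6000 (V=143.4309). Price 97.7822; hedge Δ=-0.2589, bond B=135.8442.
As a check, the time-0 holding Δ(0,0)·S0 + B(0,0) comes to 97.7822 — exactly V0.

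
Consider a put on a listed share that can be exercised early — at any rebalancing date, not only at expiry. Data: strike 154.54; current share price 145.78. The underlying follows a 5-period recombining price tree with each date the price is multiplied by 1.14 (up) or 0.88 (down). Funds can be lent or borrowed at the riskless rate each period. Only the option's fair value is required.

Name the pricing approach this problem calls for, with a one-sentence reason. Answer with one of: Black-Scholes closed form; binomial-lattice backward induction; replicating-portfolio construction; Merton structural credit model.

framework: binomial-lattice backward induction

Key observation: an American put (K = 154.54, S₀ = 145.78) on a 5-date tree has no closed form — the optimal stopping decision is embedded and must be resolved recursively from expiry.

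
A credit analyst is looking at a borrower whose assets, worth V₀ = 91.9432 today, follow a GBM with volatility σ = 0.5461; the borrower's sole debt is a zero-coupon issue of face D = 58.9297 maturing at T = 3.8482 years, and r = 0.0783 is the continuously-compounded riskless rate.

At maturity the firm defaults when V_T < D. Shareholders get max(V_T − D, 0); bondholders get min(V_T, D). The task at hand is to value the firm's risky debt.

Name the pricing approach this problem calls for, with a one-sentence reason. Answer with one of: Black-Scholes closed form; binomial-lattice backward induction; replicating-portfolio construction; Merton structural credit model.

Key observation: the asked-for credit quantity lives on the firm's capital structure — asset value, asset volatility, debt face 58.9297 — which is the structural model's domain.

framework: Merton structural credit model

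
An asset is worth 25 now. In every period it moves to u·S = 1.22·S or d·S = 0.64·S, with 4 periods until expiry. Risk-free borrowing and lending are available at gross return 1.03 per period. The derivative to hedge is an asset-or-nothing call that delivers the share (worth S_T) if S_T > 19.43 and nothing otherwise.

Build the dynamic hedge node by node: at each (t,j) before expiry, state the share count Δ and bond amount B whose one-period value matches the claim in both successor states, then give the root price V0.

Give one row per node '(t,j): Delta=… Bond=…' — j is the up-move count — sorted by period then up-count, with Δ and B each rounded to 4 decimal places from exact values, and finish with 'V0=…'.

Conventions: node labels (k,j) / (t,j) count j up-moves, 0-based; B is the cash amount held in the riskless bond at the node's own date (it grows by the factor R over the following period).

(0,0): Delta=1.3200 Bond=-12.6568
(1,0): Delta=1.3343 Bond=-13.2652
(1,1): Delta=1.3163 Bond=-12.9250
(2,0): Delta=0.0000 Bond=0.0000
(2,1): Delta=1.6753 Bond=-20.3195
(2,2): Delta=1.2246 Bond=-9.8993
(3,0): Delta=0.0000 Bond=0.0000
(3,1): Delta=0.0000 Bond=0.0000
(3,2): Delta=2.1034 Bond=-31.1253
(3,3): Delta=1.0000 Bond=0.0000
V0=20.3431

No-arbitrage ⇒ martingale measure with p* = (R−d)/(u−d) = 0.6724.
Payoffs at expiry: V(4,0)=0.0000, V(4,1)=0.0000, V(4,2)=0.0000, V(4,3)=29.0536, V(4,4)=55.3834
Node (3,0) S=6.5536: V=(p*·0.0000+(1−p*)·0.0000)/1.03=0.0000; Δ=(0.0000−0.0000)/(7.9954−4.1943)=0.0000; B=V−Δ·S=0.0000
Node (3,1) S=12.4928: V=(p*·0.0000+(1−p*)·0.0000)/1.03=0.0000; Δ=(0.0000−0.0000)/(15.2412−7.9954)=0.0000; B=V−Δ·S=0.0000
Node (3,2) S=23.8144: V=(p*·29.0536+(1−p*)·0.0000)/1.03=18.9670; Δ=(29.0536−0.0000)/(29.0536−15.2412)=2.1034; B=V−Δ·S=-31.1253
Node (3,3) S=45.3962: V=(p*·55.3834+(1−p*)·29.0536)/1.03=45.3962; Δ=(55.3834−29.0536)/(55.3834−29.0536)=1.0000; B=V−Δ·S=0.0000
Node (2,0) S=10.2400: V=(p*·0.0000+(1−p*)·0.0000)/1.03=0.0000; Δ=(0.0000−0.0000)/(12.4928−6.5536)=0.0000; B=V−Δ·S=0.0000
Node (2,1) S=19.5200: V=(p*·18.9670+(1−p*)·0.0000)/1.03=12.3822; Δ=(18.9670−0.0000)/(23.8144−12.4928)=1.6753; B=V−Δ·S=-20.3195
Node (2,2) S=37.2100: V=(p*·45.3962+(1−p*)·18.9670)/1.03=35.6683; Δ=(45.3962−18.9670)/(45.3962−23.8144)=1.2246; B=V−Δ·S=-9.8993
Node (1,0) S=16.0000: V=(p*·12.3822+(1−p*)·0.0000)/1.03=8.0835; Δ=(12.3822−0.0000)/(19.5200−10.2400)=1.3343; B=V−Δ·S=-13.2652
Node (1,1) S=30.5000: V=(p*·35.6683+(1−p*)·12.3822)/1.03=27.2234; Δ=(35.6683−12.3822)/(37.2100−19.5200)=1.3163; B=V−Δ·S=-12.9250
Node (0,0) S=25.0000: V=(p*·27.2234+(1−p*)·8.0835)/1.03=20.3431; Δ=(27.2234−8.0835)/(30.5000−16.0000)=1.3200; B=V−Δ·S=-12.6568
Check: Δ(0,0)·S0 + B(0,0) = 20.3431 = V0.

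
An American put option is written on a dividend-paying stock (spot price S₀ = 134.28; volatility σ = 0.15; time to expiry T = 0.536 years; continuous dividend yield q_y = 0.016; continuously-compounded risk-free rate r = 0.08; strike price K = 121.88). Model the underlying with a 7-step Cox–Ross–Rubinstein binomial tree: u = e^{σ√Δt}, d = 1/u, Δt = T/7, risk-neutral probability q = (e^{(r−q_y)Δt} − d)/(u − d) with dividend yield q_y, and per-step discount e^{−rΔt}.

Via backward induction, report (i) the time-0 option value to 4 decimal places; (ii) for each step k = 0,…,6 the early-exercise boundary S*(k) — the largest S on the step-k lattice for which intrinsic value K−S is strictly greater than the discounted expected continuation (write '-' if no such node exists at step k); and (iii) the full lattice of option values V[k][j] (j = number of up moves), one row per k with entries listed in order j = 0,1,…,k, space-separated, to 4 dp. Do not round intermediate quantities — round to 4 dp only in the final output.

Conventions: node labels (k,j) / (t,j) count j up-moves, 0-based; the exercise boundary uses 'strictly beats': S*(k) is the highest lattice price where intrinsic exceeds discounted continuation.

price = 0.9032
boundary = - - - - - 109.1137 113.7380
tree:
0.9032
1.6346 0.3120
2.8878 0.6224 0.0603
4.9500 1.2246 0.1344 0.0000
8.1599 2.3662 0.2996 0.0000 0.0000
12.7663 4.4638 0.6680 0.0000 0.0000 0.0000
17.2026 8.1420 1.4896 0.0000 0.0000 0.0000 0.0000
21.4585 12.7663 3.3217 0.0000 0.0000 0.0000 0.0000 0.0000

params: Δt=0.07657 u=1.04238 d=0.95934 q=0.54879 e^(-rΔt)=0.99389
t_7 payoffs: 21.4585 12.7663 3.3217 0.0000 0.0000 0.0000 0.0000 0.0000
t_6: node(6,0) S=104.6774 payoff=17.2026 vs cont=16.5864 → 17.2026 [stop]  node(6,1) S=113.7380 payoff=8.1420 vs cont=7.5369 → 8.1420 [stop]  node(6,2) S=123.5829 payoff=0.0000 vs cont=1.4896 → 1.4896 [wait]  node(6,3) S=134.2800 payoff=0.0000 vs cont=0.0000 → 0.0000 [wait]  node(6,4) S=145.9030 payoff=0.0000 vs cont=0.0000 → 0.0000 [wait]  node(6,5) S=158.5320 payoff=0.0000 vs cont=0.0000 → 0.0000 [wait]  node(6,6) S=172.2542 payoff=0.0000 vs cont=0.0000 → 0.0000 [wait]  ⇒ S*(6)=113.7380
t_5: node(5,0) S=109.1137 payoff=12.7663 vs cont=12.1556 → 12.7663 [stop]  node(5,1) S=118.5583 payoff=3.3217 vs cont=4.4638 → 4.4638 [wait]  node(5,2) S=128.8205 payoff=0.0000 vs cont=0.6680 → 0.6680 [wait]  node(5,3) S=139.9709 payoff=0.0000 vs cont=0.0000 → 0.0000 [wait]  node(5,4) S=152.0865 payoff=0.0000 vs cont=0.0000 → 0.0000 [wait]  node(5,5) S=165.2507 payoff=0.0000 vs cont=0.0000 → 0.0000 [wait]  ⇒ S*(5)=109.1137
t_4: node(4,0) S=113.7380 payoff=8.1420 vs cont=8.1599 → 8.1599 [wait]  node(4,1) S=123.5829 payoff=0.0000 vs cont=2.3662 → 2.3662 [wait]  node(4,2) S=134.2800 payoff=0.0000 vs cont=0.2996 → 0.2996 [wait]  node(4,3) S=145.9030 payoff=0.0000 vs cont=0.0000 → 0.0000 [wait]  node(4,4) S=158.5320 payoff=0.0000 vs cont=0.0000 → 0.0000 [wait]  ⇒ S*(4)=-
t_3: node(3,0) S=118.5583 payoff=3.3217 vs cont=4.9500 → 4.9500 [wait]  node(3,1) S=128.8205 payoff=0.0000 vs cont=1.2246 → 1.2246 [wait]  node(3,2) S=139.9709 payoff=0.0000 vs cont=0.1344 → 0.1344 [wait]  node(3,3) S=152.0865 payoff=0.0000 vs cont=0.0000 → 0.0000 [wait]  ⇒ S*(3)=-
t_2: node(2,0) S=123.5829 payoff=0.0000 vs cont=2.8878 → 2.8878 [wait]  node(2,1) S=134.2800 payoff=0.0000 vs cont=0.6224 → 0.6224 [wait]  node(2,2) S=145.9030 payoff=0.0000 vs cont=0.0603 → 0.0603 [wait]  ⇒ S*(2)=-
t_1: node(1,0) S=128.8205 payoff=0.0000 vs cont=1.6346 → 1.6346 [wait]  node(1,1) S=139.9709 payoff=0.0000 vs cont=0.3120 → 0.3120 [wait]  ⇒ S*(1)=-
t_0: node(0,0) S=134.2800 payoff=0.0000 vs cont=0.9032 → 0.9032 [wait]  ⇒ S*(0)=-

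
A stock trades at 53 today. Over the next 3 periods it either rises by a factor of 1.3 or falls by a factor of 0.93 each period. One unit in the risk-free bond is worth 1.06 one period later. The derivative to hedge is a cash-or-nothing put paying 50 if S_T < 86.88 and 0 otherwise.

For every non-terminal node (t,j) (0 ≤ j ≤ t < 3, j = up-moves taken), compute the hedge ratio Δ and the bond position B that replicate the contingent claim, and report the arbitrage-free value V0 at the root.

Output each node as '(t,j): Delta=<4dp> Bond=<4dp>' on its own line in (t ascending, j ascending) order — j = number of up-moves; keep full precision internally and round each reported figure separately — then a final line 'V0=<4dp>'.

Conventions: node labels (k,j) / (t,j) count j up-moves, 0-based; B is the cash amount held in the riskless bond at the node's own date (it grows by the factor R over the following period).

(0,0): Delta=-0.2801 Bond=55.0071
(1,0): Delta=0.0000 Bond=44.4998
(1,1): Delta=-0.6501 Bond=83.7988
(2,0): Delta=0.0000 Bond=47.1698
(2,1): Delta=0.0000 Bond=47.1698
(2,2): Delta=-1.5087 Bond=165.7318
V0=40.1601

Since d<R<u, set p* = (R−d)/(u−d) = 0.3514; price each node as the discounted p*-expectation of its children.
Payoffs at expiry: V(3,0)=50.0000, V(3,1)=50.0000, V(3,2)=50.0000, V(3,3)=0.0000
Node (2,0) S=45.8397: V=(p*·50.0000+(1−p*)·50.0000)/1.06=47.1698; Δ=(50.0000−50.0000)/(59.5916−42.6309)=0.0000; B=V−Δ·S=47.1698
Node (2,1) S=64.0770: V=(p*·50.0000+(1−p*)·50.0000)/1.06=47.1698; Δ=(50.0000−50.0000)/(83.3001−59.5916)=0.0000; B=V−Δ·S=47.1698
Node (2,2) S=89.5700: V=(p*·0.0000+(1−p*)·50.0000)/1.06=30.5966; Δ=(0.0000−50.0000)/(116.4410−83.3001)=-1.5087; B=V−Δ·S=165.7318
Node (1,0) S=49.2900: V=(p*·47.1698+(1−p*)·47.1698)/1.06=44.4998; Δ=(47.1698−47.1698)/(64.0770−45.8397)=0.0000; B=V−Δ·S=44.4998
Node (1,1) S=68.9000: V=(p*·30.5966+(1−p*)·47.1698)/1.06=39.0064; Δ=(30.5966−47.1698)/(89.5700−64.0770)=-0.6501; B=V−Δ·S=83.7988
Node (0,0) S=53.0000: V=(p*·39.0064+(1−p*)·44.4998)/1.06=40.1601; Δ=(39.0064−44.4998)/(68.9000−49.2900)=-0.2801; B=V−Δ·S=55.0071
Check: Δ(0,0)·S0 + B(0,0) = 40.1601 = V0.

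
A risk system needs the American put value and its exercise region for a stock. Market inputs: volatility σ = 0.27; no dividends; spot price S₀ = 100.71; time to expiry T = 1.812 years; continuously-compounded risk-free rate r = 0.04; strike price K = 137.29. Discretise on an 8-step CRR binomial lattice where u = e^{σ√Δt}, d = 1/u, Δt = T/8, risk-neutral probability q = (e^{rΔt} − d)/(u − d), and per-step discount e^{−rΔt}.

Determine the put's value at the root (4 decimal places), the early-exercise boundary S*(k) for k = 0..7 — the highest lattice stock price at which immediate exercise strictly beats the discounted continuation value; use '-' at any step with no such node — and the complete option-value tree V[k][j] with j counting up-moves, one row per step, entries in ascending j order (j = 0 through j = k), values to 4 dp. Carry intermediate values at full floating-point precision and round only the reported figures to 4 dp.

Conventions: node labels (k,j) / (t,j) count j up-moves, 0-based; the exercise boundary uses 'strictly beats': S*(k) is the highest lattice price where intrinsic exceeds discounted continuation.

price = 37.3961
boundary = - 88.5659 77.8862 88.5659 100.7100 88.5659 100.7100 114.5193
tree:
37.3961
48.7241 26.8901
59.4038 36.8579 17.5369
68.7958 48.7241 25.8108 9.6865
77.0551 59.4038 36.5800 15.6468 3.9781
84.3186 68.7958 48.7241 24.4633 7.2267 0.8432
90.7061 77.0551 59.4038 36.5800 12.9448 1.7128 0.0000
96.3234 84.3186 68.7958 48.7241 22.7707 3.4794 0.0000 0.0000
101.2634 90.7061 77.0551 59.4038 36.5800 7.0678 0.0000 0.0000 0.0000

params: Δt=0.22650 u=1.13712 d=0.87941 q=0.50324 e^(-rΔt)=0.99098
t_8 payoffs: 101.2634 90.7061 77.0551 59.4038 36.5800 7.0678 0.0000 0.0000 0.0000
t_7: node(7,0) S=40.9666 payoff=96.3234 vs cont=95.0852 → 96.3234 [stop]  node(7,1) S=52.9714 payoff=84.3186 vs cont=83.0803 → 84.3186 [stop]  node(7,2) S=68.4942 payoff=68.7958 vs cont=67.5575 → 68.7958 [stop]  node(7,3) S=88.5659 payoff=48.7241 vs cont=47.4859 → 48.7241 [stop]  node(7,4) S=114.5193 payoff=22.7707 vs cont=21.5325 → 22.7707 [stop]  node(7,5) S=148.0782 payoff=0.0000 vs cont=3.4794 → 3.4794 [wait]  node(7,6) S=191.4712 payoff=0.0000 vs cont=0.0000 → 0.0000 [wait]  node(7,7) S=247.5801 payoff=0.0000 vs cont=0.0000 → 0.0000 [wait]  ⇒ S*(7)=114.5193
t_6: node(6,0) S=46.5839 payoff=90.7061 vs cont=89.4679 → 90.7061 [stop]  node(6,1) S=60.2349 payoff=77.0551 vs cont=75.8169 → 77.0551 [stop]  node(6,2) S=77.8862 payoff=59.4038 vs cont=58.1656 → 59.4038 [stop]  node(6,3) S=100.7100 payoff=36.5800 vs cont=35.3418 → 36.5800 [stop]  node(6,4) S=130.2222 payoff=7.0678 vs cont=12.9448 → 12.9448 [wait]  node(6,5) S=168.3826 payoff=0.0000 vs cont=1.7128 → 1.7128 [wait]  node(6,6) S=217.7256 payoff=0.0000 vs cont=0.0000 → 0.0000 [wait]  ⇒ S*(6)=100.7100
t_5: node(5,0) S=52.9714 payoff=84.3186 vs cont=83.0803 → 84.3186 [stop]  node(5,1) S=68.4942 payoff=68.7958 vs cont=67.5575 → 68.7958 [stop]  node(5,2) S=88.5659 payoff=48.7241 vs cont=47.4859 → 48.7241 [stop]  node(5,3) S=114.5193 payoff=22.7707 vs cont=24.4633 → 24.4633 [wait]  node(5,4) S=148.0782 payoff=0.0000 vs cont=7.2267 → 7.2267 [wait]  node(5,5) S=191.4712 payoff=0.0000 vs cont=0.8432 → 0.8432 [wait]  ⇒ S*(5)=88.5659
t_4: node(4,0) S=60.2349 payoff=77.0551 vs cont=75.8169 → 77.0551 [stop]  node(4,1) S=77.8862 payoff=59.4038 vs cont=58.1656 → 59.4038 [stop]  node(4,2) S=100.7100 payoff=36.5800 vs cont=36.1859 → 36.5800 [stop]  node(4,3) S=130.2222 payoff=7.0678 vs cont=15.6468 → 15.6468 [wait]  node(4,4) S=168.3826 payoff=0.0000 vs cont=3.9781 → 3.9781 [wait]  ⇒ S*(4)=100.7100
t_3: node(3,0) S=68.4942 payoff=68.7958 vs cont=67.5575 → 68.7958 [stop]  node(3,1) S=88.5659 payoff=48.7241 vs cont=47.4859 → 48.7241 [stop]  node(3,2) S=114.5193 payoff=22.7707 vs cont=25.8108 → 25.8108 [wait]  node(3,3) S=148.0782 payoff=0.0000 vs cont=9.6865 → 9.6865 [wait]  ⇒ S*(3)=88.5659
t_2: node(2,0) S=77.8862 payoff=59.4038 vs cont=58.1656 → 59.4038 [stop]  node(2,1) S=100.7100 payoff=36.5800 vs cont=36.8579 → 36.8579 [wait]  node(2,2) S=130.2222 payoff=7.0678 vs cont=17.5369 → 17.5369 [wait]  ⇒ S*(2)=77.8862
t_1: node(1,0) S=88.5659 payoff=48.7241 vs cont=47.6245 → 48.7241 [stop]  node(1,1) S=114.5193 payoff=22.7707 vs cont=26.8901 → 26.8901 [wait]  ⇒ S*(1)=88.5659
t_0: node(0,0) S=100.7100 payoff=36.5800 vs cont=37.3961 → 37.3961 [wait]  ⇒ S*(0)=-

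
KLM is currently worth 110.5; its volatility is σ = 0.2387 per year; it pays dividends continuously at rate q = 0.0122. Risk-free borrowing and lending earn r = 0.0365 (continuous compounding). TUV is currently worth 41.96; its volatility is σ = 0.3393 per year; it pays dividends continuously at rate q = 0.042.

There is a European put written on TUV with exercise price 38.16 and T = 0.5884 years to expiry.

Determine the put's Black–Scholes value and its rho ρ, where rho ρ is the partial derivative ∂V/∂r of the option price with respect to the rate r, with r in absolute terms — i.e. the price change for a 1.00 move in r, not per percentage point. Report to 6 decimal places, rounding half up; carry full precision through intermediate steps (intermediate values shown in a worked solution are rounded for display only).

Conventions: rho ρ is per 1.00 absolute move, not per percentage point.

σ√T = 0.3393·√0.5884 = 0.260268
d₁ = (ln(S/K) + (r−q+σ²/2)T) / (σ√T) = (ln(41.96/38.16) + (0.0365−0.042+0.3393²/2)·0.5884) / 0.260268 = (0.094929 + 0.030633) / 0.260268 = 0.482436
d₂ = d₁ − σ√T = 0.482436 − 0.260268 = 0.222168
e^{−rT} = 0.978752
e^{−qT} = 0.975590
N(−d₁) = 0.314748,  N(−d₂) = 0.412092
Put price V = K·e^{−rT}·N(−d₂) − S·e^{−qT}·N(−d₁) = 15.391288 − 12.884460 = 2.506827
ρ = −K·T·e^{−rT}·N(−d₂) = -9.056234

price = 2.506827
ρ = -9.056234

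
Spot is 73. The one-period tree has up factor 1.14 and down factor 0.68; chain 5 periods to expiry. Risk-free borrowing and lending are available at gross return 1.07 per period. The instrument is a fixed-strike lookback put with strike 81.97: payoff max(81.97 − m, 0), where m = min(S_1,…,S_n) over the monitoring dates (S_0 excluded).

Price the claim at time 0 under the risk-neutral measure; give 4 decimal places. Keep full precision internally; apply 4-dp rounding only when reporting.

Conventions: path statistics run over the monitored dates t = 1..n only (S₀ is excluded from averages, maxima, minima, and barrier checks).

price = 9.5695

No-arbitrage gives p* = (R−d)/(u−d) = 0.8478: enumerate every path, weight its payoff by its p*-probability, and discount by R^5.
Enumerate all 2^5 = 32 price paths (U = up ×1.14, D = down ×0.68); each path with k up-moves has probability p*^k·(1−p*)^(5−k).
DDDDD: m=10.6137, payoff=71.3563, prob=0.000082
UDDDD: m=17.7936, payoff=64.1764, prob=0.000455
DUDDD: m=17.7936, payoff=64.1764, prob=0.000455
UUDDD: m=29.8304, payoff=52.1396, prob=0.002533
DDUDD: m=17.7936, payoff=64.1764, prob=0.000455
UDUDD: m=29.8304, payoff=52.1396, prob=0.002533
DUUDD: m=29.8304, payoff=52.1396, prob=0.002533
UUUDD: m=50.0098, payoff=31.9602, prob=0.014112
DDDUD: m=17.7936, payoff=64.1764, prob=0.000455
UDDUD: m=29.8304, payoff=52.1396, prob=0.002533
DUDUD: m=29.8304, payoff=52.1396, prob=0.002533
UUDUD: m=50.0098, payoff=31.9602, prob=0.014112
DDUUD: m=29.8304, payoff=52.1396, prob=0.002533
UDUUD: m=50.0098, payoff=31.9602, prob=0.014112
DUUUD: m=49.6400, payoff=32.3300, prob=0.014112
UUUUD: m=83.2200, payoff=0.0000, prob=0.078626
DDDDU: m=15.6084, payoff=66.3616, prob=0.000455
UDDDU: m=26.1670, payoff=55.8030, prob=0.002533
DUDDU: m=26.1670, payoff=55.8030, prob=0.002533
UUDDU: m=43.8683, payoff=38.1017, prob=0.014112
DDUDU: m=26.1670, payoff=55.8030, prob=0.002533
UDUDU: m=43.8683, payoff=38.1017, prob=0.014112
DUUDU: m=43.8683, payoff=38.1017, prob=0.014112
UUUDU: m=73.5438, payoff=8.4262, prob=0.078626
DDDUU: m=22.9535, payoff=59.0165, prob=0.002533
UDDUU: m=38.4809, payoff=43.4891, prob=0.014112
DUDUU: m=38.4809, payoff=43.4891, prob=0.014112
UUDUU: m=64.5121, payoff=17.4579, prob=0.078626
DDUUU: m=33.7552, payoff=48.2148, prob=0.014112
UDUUU: m=56.5896, payoff=25.3804, prob=0.078626
DUUUU: m=49.6400, payoff=32.3300, prob=0.078626
UUUUU: m=83.2200, payoff=0.0000, prob=0.438060
Price = Σ prob·payoff / R^5 = 13.421738 / 1.402552 = 9.5695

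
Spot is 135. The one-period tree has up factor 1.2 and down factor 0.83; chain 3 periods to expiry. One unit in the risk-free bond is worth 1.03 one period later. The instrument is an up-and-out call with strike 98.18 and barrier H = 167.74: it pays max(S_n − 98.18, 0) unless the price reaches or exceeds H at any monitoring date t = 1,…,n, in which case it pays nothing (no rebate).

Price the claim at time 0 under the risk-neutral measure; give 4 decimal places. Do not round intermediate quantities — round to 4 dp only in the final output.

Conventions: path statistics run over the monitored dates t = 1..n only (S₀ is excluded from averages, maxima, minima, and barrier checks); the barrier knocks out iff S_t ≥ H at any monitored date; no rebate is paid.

price = 19.7267

Under the martingale measure an up-move has probability p* = 0.5405; value the claim as the probability-weighted average of per-path payoffs, discounted 3 periods at R = 1.03.
Enumerate all 2^3 = 8 price paths (U = up ×1.2, D = down ×0.83); each path with k up-moves has probability p*^k·(1−p*)^(3−k).
DDD: M=112.0500, payoff=0.0000, prob=0.096993
UDD: M=162.0000, payoff=13.4218, prob=0.114110
DUD: M=134.4600, payoff=13.4218, prob=0.114110
UUD: M=194.4000, payoff=0.0000, prob=0.134247
DDU: M=112.0500, payoff=13.4218, prob=0.114110
UDU: M=162.0000, payoff=63.1720, prob=0.134247
DUU: M=161.3520, payoff=63.1720, prob=0.134247
UUU: M=233.2800, payoff=0.0000, prob=0.157937
Price = Σ prob·payoff / R^3 = 21.555944 / 1.092727 = 19.7267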